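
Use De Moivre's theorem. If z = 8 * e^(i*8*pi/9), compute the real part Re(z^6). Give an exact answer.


Step 1: By De Moivre's theorem, z^6 = 8^6 * e^(i*6*8*pi/9) = 262144 * (cos(16*pi/3) + i*sin(16*pi/3))
Step 2: |z|^6 = 8^6 = 262144
Step 3: Reduce the angle mod 2*pi: 16*pi/3 - 4*pi = 4*pi/3
Step 4: cos(4*pi/3) = -1/2
Step 5: Re(z^6) = 262144 * (-1/2) = -131072

-131072


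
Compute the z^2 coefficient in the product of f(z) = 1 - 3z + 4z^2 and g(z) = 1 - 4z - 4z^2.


Step 1: z^2 term in f*g comes from: (1)*(-4z^2) + (-3z)*(-4z) + (4z^2)*(1)
Step 2: = -4 + 12 + 4
Step 3: = 12

12


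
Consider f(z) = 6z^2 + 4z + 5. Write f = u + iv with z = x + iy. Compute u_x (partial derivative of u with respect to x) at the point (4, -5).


Step 1: f(z) = 6(x+iy)^2 + 4(x+iy) + 5
Step 2: u = 6(x^2 - y^2) + 4x + 5
Step 3: u_x = 12x + 4
Step 4: At (4, -5): u_x = 48 + 4 = 52

52


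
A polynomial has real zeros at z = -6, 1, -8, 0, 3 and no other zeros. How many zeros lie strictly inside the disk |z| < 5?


Step 1: Check each root:
  z = -6: |-6| = 6 >= 5
  z = 1: |1| = 1 < 5
  z = -8: |-8| = 8 >= 5
  z = 0: |0| = 0 < 5
  z = 3: |3| = 3 < 5
Step 2: Count = 3

3


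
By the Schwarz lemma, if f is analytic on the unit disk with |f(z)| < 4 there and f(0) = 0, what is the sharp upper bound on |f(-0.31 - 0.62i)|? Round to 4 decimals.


Step 1: g = f/4 maps D -> D with g(0) = 0, so by the Schwarz lemma |g(z)| <= |z|, i.e. |f(z)| <= 4|z|; this is sharp (f(z) = 4z).
Step 2: |z0|^2 = (-0.31)^2 + (-0.62)^2 = 0.4805
Step 3: |z0| = sqrt(0.4805) = 0.693181
Step 4: Best bound = 4 * |z0| = 4 * 0.693181 = 2.7727

2.7727


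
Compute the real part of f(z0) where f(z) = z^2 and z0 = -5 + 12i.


Step 1: z0 = -5 + 12i
Step 2: z0^2 = (-5)^2 - 12^2 - 120i
Step 3: real part = 25 - 144 = -119

-119


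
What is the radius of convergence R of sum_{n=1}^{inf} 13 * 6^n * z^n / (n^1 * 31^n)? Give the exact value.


Step 1: General term a_n = 13 * 6^n / (n^1 * 31^n)
Step 2: By the root test, |a_n|^(1/n) = 13^(1/n) * 6 / (n^(1/n) * 31) -> 6/31 as n -> infinity (since 13^(1/n) -> 1 and n^(1/n) -> 1)
Step 3: R = 1/lim|a_n|^(1/n) = 31/6

31/6


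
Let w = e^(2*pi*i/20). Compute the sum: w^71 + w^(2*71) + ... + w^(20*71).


Step 1: The sum sum_{j=1}^{n} w^(k*j) equals n if n | k, else 0.
Step 2: Here n = 20, k = 71
Step 3: Does n divide k? 20 | 71 -> False
Step 4: Sum = 0

0


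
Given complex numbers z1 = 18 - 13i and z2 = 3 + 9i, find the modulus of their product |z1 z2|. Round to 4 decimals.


Step 1: |z1| = sqrt(18^2 + (-13)^2) = sqrt(493)
Step 2: |z2| = sqrt(3^2 + 9^2) = sqrt(90)
Step 3: |z1*z2| = |z1|*|z2| = sqrt(493) * sqrt(90) = sqrt(493 * 90) = sqrt(44370)
Step 4: = 210.6419

210.6419


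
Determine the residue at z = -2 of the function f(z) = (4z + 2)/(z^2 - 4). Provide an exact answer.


Step 1: Q(z) = z^2 - 4 = (z + 2)(z - 2)
Step 2: Q'(z) = 2z
Step 3: Q'(-2) = -4, P(-2) = -6
Step 4: Res = P(-2)/Q'(-2) = -6/(-4) = 3/2

3/2


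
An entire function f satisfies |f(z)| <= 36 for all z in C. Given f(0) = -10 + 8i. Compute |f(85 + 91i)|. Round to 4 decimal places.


Step 1: By Liouville's theorem, a bounded entire function is constant.
Step 2: f(z) = f(0) = -10 + 8i for all z.
Step 3: |f(w)| = |-10 + 8i| = sqrt(100 + 64)
Step 4: = 12.8062

12.8062


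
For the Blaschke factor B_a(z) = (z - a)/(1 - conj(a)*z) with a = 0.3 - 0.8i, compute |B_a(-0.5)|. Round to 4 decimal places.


Step 1: Numerator z0 - a = -0.5 - (0.3 - 0.8i) = -0.8 + 0.8i
Step 2: Denominator 1 - conj(a)*z0 = 1 - (0.3 + 0.8i)*(-0.5) = 1.15 + 0.4i
Step 3: |z0 - a|^2 = (-0.8)^2 + 0.8^2 = 1.28; |1 - conj(a)*z0|^2 = 1.15^2 + 0.4^2 = 1.4825
Step 4: |B_a(-0.5)| = sqrt(1.28 / 1.4825) = sqrt(0.863406)
Step 5: = 0.9292

0.9292


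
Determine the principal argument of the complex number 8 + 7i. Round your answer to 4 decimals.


Step 1: z = 8 + 7i
Step 2: arg(z) = atan2(7, 8)
Step 3: arg(z) = 0.7188

0.7188


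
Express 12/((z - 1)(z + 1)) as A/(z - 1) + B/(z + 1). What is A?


Step 1: Multiply both sides by (z - 1) and set z = 1
Step 2: A = 12 / (1 + 1)
Step 3: A = 12 / 2
Step 4: A = 6

6


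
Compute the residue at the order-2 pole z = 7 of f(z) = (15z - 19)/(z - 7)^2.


Step 1: Pole of order 2 at z = 7
Step 2: Res = lim d/dz [(z - 7)^2 * f(z)] as z -> 7
Step 3: (z - 7)^2 * f(z) = 15z - 19
Step 4: d/dz[15z - 19] = 15

15


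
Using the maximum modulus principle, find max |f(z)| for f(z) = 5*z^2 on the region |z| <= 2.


Step 1: On |z| = 2, |f(z)| = 5 * |z|^2 = 5 * 2^2
Step 2: By maximum modulus principle, maximum is on boundary.
Step 3: Maximum = 5 * 4 = 20

20


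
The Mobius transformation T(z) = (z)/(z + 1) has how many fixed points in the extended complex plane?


Step 1: Fixed points satisfy T(z) = z
Step 2: z^2 = 0
Step 3: Discriminant = 0^2 - 4*1*0 = 0
Step 4: Number of fixed points = 1

1


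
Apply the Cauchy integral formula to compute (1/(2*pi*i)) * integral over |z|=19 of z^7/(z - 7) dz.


Step 1: f(z) = z^7, a = 7 is inside |z| = 19
Step 2: By Cauchy integral formula: (1/(2pi*i)) * integral = f(a)
Step 3: f(7) = 7^7 = 823543

823543


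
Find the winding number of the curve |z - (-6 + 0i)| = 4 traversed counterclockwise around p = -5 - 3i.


Step 1: Center c = (-6, 0), radius = 4
Step 2: |p - c|^2 = 1^2 + (-3)^2 = 10
Step 3: r^2 = 16
Step 4: |p-c| < r so winding number = 1

1


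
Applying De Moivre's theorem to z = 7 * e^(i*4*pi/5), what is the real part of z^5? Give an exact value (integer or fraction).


Step 1: By De Moivre's theorem, z^5 = 7^5 * e^(i*5*4*pi/5) = 16807 * (cos(4*pi) + i*sin(4*pi))
Step 2: |z|^5 = 7^5 = 16807
Step 3: Reduce the angle mod 2*pi: 4*pi - 4*pi = 0
Step 4: cos(0) = 1
Step 5: Re(z^5) = 16807 * 1 = 16807

16807


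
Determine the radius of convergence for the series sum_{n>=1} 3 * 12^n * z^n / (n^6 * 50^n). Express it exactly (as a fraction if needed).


Step 1: General term a_n = 3 * 12^n / (n^6 * 50^n)
Step 2: By the root test, |a_n|^(1/n) = 3^(1/n) * 12 / (n^(6/n) * 50) -> 12/50 as n -> infinity (since 3^(1/n) -> 1 and n^(6/n) -> 1)
Step 3: R = 1/lim|a_n|^(1/n) = 50/12 = 25/6

25/6


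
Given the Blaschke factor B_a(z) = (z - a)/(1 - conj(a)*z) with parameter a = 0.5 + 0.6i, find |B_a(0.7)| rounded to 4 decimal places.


Step 1: Numerator z0 - a = 0.7 - (0.5 + 0.6i) = 0.2 - 0.6i
Step 2: Denominator 1 - conj(a)*z0 = 1 - (0.5 - 0.6i)*0.7 = 0.65 + 0.42i
Step 3: |z0 - a|^2 = 0.2^2 + (-0.6)^2 = 0.4; |1 - conj(a)*z0|^2 = 0.65^2 + 0.42^2 = 0.5989
Step 4: |B_a(0.7)| = sqrt(0.4 / 0.5989) = sqrt(0.667891)
Step 5: = 0.8172

0.8172


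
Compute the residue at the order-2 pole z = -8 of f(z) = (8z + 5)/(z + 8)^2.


Step 1: Pole of order 2 at z = -8
Step 2: Res = lim d/dz [(z + 8)^2 * f(z)] as z -> -8
Step 3: (z + 8)^2 * f(z) = 8z + 5
Step 4: d/dz[8z + 5] = 8

8


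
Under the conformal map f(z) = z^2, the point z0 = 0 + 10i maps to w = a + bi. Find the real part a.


Step 1: z0 = 0 + 10i
Step 2: z0^2 = 0^2 - 10^2 + 0i
Step 3: real part = 0 - 100 = -100

-100


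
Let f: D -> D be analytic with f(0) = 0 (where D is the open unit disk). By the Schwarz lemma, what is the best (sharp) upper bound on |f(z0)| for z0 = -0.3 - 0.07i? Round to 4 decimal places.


Step 1: Schwarz lemma: if f: D -> D is analytic with f(0) = 0, then |f(z)| <= |z| for all z in D, and this is sharp (f(z) = z).
Step 2: |z0|^2 = (-0.3)^2 + (-0.07)^2 = 0.0949
Step 3: |z0| = sqrt(0.0949) = 0.308058
Step 4: Best bound = |z0| = 0.3081

0.3081


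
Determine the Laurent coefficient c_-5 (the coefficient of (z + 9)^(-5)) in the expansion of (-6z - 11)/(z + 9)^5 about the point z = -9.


Step 1: Write the numerator in powers of (z + 9): -6z - 11 = -6(z + 9) + (-6*(-9) - 11) = -6(z + 9) + 43
Step 2: Divide by (z + 9)^5: f(z) = 43(z + 9)^(-5) - 6(z + 9)^(-4)
Step 3: This finite sum is the Laurent series of f about z = -9.
Step 4: Coefficient of (z + 9)^(-5) = -6*(-9) - 11 = 43

43


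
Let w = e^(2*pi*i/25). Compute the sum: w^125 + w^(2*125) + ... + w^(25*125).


Step 1: The sum sum_{j=1}^{n} w^(k*j) equals n if n | k, else 0.
Step 2: Here n = 25, k = 125
Step 3: Does n divide k? 25 | 125 -> True
Step 4: Sum = 25

25


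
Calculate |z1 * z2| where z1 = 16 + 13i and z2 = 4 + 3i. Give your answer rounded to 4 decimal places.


Step 1: |z1| = sqrt(16^2 + 13^2) = sqrt(425)
Step 2: |z2| = sqrt(4^2 + 3^2) = sqrt(25)
Step 3: |z1*z2| = |z1|*|z2| = sqrt(425) * sqrt(25) = sqrt(425 * 25) = sqrt(10625)
Step 4: = 103.0776

103.0776


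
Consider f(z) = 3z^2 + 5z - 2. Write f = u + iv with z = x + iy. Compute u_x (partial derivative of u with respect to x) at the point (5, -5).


Step 1: f(z) = 3(x+iy)^2 + 5(x+iy) - 2
Step 2: u = 3(x^2 - y^2) + 5x - 2
Step 3: u_x = 6x + 5
Step 4: At (5, -5): u_x = 30 + 5 = 35

35


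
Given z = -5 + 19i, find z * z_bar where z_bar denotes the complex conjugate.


Step 1: conj(z) = -5 - 19i
Step 2: z * conj(z) = (-5)^2 + 19^2
Step 3: = 25 + 361 = 386

386


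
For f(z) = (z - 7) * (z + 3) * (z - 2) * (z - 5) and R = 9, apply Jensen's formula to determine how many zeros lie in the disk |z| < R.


Jensen's formula: (1/2pi)*integral log|f(Re^it)|dt = log|f(0)| + sum_{|a_k|<R} log(R/|a_k|)
Step 1: f(0) = (-7) * 3 * (-2) * (-5) = -210
Step 2: log|f(0)| = log|7| + log|-3| + log|2| + log|5| = 5.3471
Step 3: Zeros inside |z| < 9: 7, -3, 2, 5
Step 4: Jensen sum = log(9/7) + log(9/3) + log(9/2) + log(9/5) = 3.4418
Step 5: n(R) = number of terms in the Jensen sum = count of zeros inside |z| < 9 = 4

4


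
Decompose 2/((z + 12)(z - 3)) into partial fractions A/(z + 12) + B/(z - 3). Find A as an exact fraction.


Step 1: Multiply both sides by (z + 12) and set z = -12
Step 2: A = 2 / (-12 - 3)
Step 3: A = 2 / (-15)
Step 4: A = -2/15

-2/15


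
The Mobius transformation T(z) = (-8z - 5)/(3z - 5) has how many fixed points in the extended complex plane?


Step 1: Fixed points satisfy T(z) = z
Step 2: 3z^2 + 3z + 5 = 0
Step 3: Discriminant = 3^2 - 4*3*5 = -51
Step 4: Number of fixed points = 2

2


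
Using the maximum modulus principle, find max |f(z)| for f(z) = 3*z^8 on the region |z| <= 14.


Step 1: On |z| = 14, |f(z)| = 3 * |z|^8 = 3 * 14^8
Step 2: By maximum modulus principle, maximum is on boundary.
Step 3: Maximum = 3 * 1475789056 = 4427367168

4427367168


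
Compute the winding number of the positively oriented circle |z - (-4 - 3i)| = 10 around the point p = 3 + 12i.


Step 1: Center c = (-4, -3), radius = 10
Step 2: |p - c|^2 = 7^2 + 15^2 = 274
Step 3: r^2 = 100
Step 4: |p-c| > r so winding number = 0

0


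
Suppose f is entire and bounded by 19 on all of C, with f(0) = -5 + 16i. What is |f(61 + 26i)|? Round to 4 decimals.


Step 1: By Liouville's theorem, a bounded entire function is constant.
Step 2: f(z) = f(0) = -5 + 16i for all z.
Step 3: |f(w)| = |-5 + 16i| = sqrt(25 + 256)
Step 4: = 16.7631

16.7631


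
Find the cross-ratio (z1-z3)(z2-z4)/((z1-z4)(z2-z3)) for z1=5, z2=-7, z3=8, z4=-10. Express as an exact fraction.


Step 1: (z1-z3)(z2-z4) = (-3) * 3 = -9
Step 2: (z1-z4)(z2-z3) = 15 * (-15) = -225
Step 3: Cross-ratio = 9/225 = 1/25

1/25


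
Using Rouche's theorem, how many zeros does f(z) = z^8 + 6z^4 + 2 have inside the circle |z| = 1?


Step 1: On |z| = 1 the three terms have sizes |z^8| = 1^8 = 1, |6z^4| = 6*1^4 = 6, |2| = 2
Step 2: The dominant term is g(z) = 6z^4; let h(z) = z^8 + 2 so f = g + h
Step 3: On |z| = 1: |g| = 6 and |h| <= 1 + 2 = 3
Step 4: Since 6 > 3, |h| < |g| on |z| = 1, so by Rouche f has the same number of zeros as g inside |z| < 1
Step 5: g(z) = 6z^4 has 4 zeros (at the origin, multiplicity 4) inside |z| < 1. Answer = 4

4


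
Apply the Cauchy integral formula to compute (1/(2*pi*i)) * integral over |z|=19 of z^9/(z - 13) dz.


Step 1: f(z) = z^9, a = 13 is inside |z| = 19
Step 2: By Cauchy integral formula: (1/(2pi*i)) * integral = f(a)
Step 3: f(13) = 13^9 = 10604499373

10604499373


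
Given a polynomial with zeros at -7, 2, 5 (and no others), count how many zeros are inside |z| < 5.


Step 1: Check each root:
  z = -7: |-7| = 7 >= 5
  z = 2: |2| = 2 < 5
  z = 5: |5| = 5 >= 5
Step 2: Count = 1

1


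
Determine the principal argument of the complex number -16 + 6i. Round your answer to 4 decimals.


Step 1: z = -16 + 6i
Step 2: arg(z) = atan2(6, -16)
Step 3: arg(z) = 2.7828

2.7828


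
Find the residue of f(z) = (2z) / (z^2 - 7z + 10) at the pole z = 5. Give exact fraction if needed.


Step 1: Q(z) = z^2 - 7z + 10 = (z - 5)(z - 2)
Step 2: Q'(z) = 2z - 7
Step 3: Q'(5) = 3, P(5) = 10
Step 4: Res = P(5)/Q'(5) = 10/3 = 10/3

10/3


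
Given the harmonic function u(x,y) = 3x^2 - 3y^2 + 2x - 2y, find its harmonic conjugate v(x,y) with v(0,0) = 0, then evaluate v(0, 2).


Step 1: v_x = -u_y = 6y + 2
Step 2: v_y = u_x = 6x + 2
Step 3: v = 6xy + 2x + 2y + C
Step 4: v(0,0) = 0 => C = 0
Step 5: v(0, 2) = 4

4


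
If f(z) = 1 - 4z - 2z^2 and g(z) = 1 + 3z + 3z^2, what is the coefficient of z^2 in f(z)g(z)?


Step 1: z^2 term in f*g comes from: (1)*(3z^2) + (-4z)*(3z) + (-2z^2)*(1)
Step 2: = 3 - 12 - 2
Step 3: = -11

-11


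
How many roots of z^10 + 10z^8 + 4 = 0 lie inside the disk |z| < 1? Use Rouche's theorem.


Step 1: On |z| = 1 the three terms have sizes |z^10| = 1^10 = 1, |10z^8| = 10*1^8 = 10, |4| = 4
Step 2: The dominant term is g(z) = 10z^8; let h(z) = z^10 + 4 so f = g + h
Step 3: On |z| = 1: |g| = 10 and |h| <= 1 + 4 = 5
Step 4: Since 10 > 5, |h| < |g| on |z| = 1, so by Rouche f has the same number of zeros as g inside |z| < 1
Step 5: g(z) = 10z^8 has 8 zeros (at the origin, multiplicity 8) inside |z| < 1. Answer = 8

8


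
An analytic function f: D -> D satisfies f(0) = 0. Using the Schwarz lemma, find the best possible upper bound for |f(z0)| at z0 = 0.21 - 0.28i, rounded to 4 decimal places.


Step 1: Schwarz lemma: if f: D -> D is analytic with f(0) = 0, then |f(z)| <= |z| for all z in D, and this is sharp (f(z) = z).
Step 2: |z0|^2 = 0.21^2 + (-0.28)^2 = 0.1225
Step 3: |z0| = sqrt(0.1225) = 0.35
Step 4: Best bound = |z0| = 0.35

0.35


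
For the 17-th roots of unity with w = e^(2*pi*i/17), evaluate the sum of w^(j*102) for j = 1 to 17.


Step 1: The sum sum_{j=1}^{n} w^(k*j) equals n if n | k, else 0.
Step 2: Here n = 17, k = 102
Step 3: Does n divide k? 17 | 102 -> True
Step 4: Sum = 17

17


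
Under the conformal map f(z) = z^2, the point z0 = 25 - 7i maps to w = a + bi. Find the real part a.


Step 1: z0 = 25 - 7i
Step 2: z0^2 = 25^2 - (-7)^2 - 350i
Step 3: real part = 625 - 49 = 576

576


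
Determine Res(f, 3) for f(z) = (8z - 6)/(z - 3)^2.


Step 1: Pole of order 2 at z = 3
Step 2: Res = lim d/dz [(z - 3)^2 * f(z)] as z -> 3
Step 3: (z - 3)^2 * f(z) = 8z - 6
Step 4: d/dz[8z - 6] = 8

8


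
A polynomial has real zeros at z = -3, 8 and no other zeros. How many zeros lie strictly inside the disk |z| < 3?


Step 1: Check each root:
  z = -3: |-3| = 3 >= 3
  z = 8: |8| = 8 >= 3
Step 2: Count = 0

0


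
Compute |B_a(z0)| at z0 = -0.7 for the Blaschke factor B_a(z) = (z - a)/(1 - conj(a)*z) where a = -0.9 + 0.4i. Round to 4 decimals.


Step 1: Numerator z0 - a = -0.7 - (-0.9 + 0.4i) = 0.2 - 0.4i
Step 2: Denominator 1 - conj(a)*z0 = 1 - (-0.9 - 0.4i)*(-0.7) = 0.37 - 0.28i
Step 3: |z0 - a|^2 = 0.2^2 + (-0.4)^2 = 0.2; |1 - conj(a)*z0|^2 = 0.37^2 + (-0.28)^2 = 0.2153
Step 4: |B_a(-0.7)| = sqrt(0.2 / 0.2153) = sqrt(0.928936)
Step 5: = 0.9638

0.9638


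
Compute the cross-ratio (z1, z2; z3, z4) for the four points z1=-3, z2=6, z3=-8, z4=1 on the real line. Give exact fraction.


Step 1: (z1-z3)(z2-z4) = 5 * 5 = 25
Step 2: (z1-z4)(z2-z3) = (-4) * 14 = -56
Step 3: Cross-ratio = -25/56 = -25/56

-25/56


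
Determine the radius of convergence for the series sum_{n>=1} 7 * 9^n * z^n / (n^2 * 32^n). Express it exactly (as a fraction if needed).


Step 1: General term a_n = 7 * 9^n / (n^2 * 32^n)
Step 2: By the root test, |a_n|^(1/n) = 7^(1/n) * 9 / (n^(2/n) * 32) -> 9/32 as n -> infinity (since 7^(1/n) -> 1 and n^(2/n) -> 1)
Step 3: R = 1/lim|a_n|^(1/n) = 32/9

32/9


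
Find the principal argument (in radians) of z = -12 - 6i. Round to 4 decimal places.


Step 1: z = -12 - 6i
Step 2: arg(z) = atan2(-6, -12)
Step 3: arg(z) = -2.6779

-2.6779


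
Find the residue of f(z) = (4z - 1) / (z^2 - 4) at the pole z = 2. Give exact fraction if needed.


Step 1: Q(z) = z^2 - 4 = (z - 2)(z + 2)
Step 2: Q'(z) = 2z
Step 3: Q'(2) = 4, P(2) = 7
Step 4: Res = P(2)/Q'(2) = 7/4 = 7/4

7/4


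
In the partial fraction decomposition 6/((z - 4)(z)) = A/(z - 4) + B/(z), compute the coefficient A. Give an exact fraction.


Step 1: Multiply both sides by (z - 4) and set z = 4
Step 2: A = 6 / (4 - 0)
Step 3: A = 6 / 4
Step 4: A = 3/2

3/2


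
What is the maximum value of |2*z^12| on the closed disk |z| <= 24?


Step 1: On |z| = 24, |f(z)| = 2 * |z|^12 = 2 * 24^12
Step 2: By maximum modulus principle, maximum is on boundary.
Step 3: Maximum = 2 * 36520347436056576 = 73040694872113152

73040694872113152


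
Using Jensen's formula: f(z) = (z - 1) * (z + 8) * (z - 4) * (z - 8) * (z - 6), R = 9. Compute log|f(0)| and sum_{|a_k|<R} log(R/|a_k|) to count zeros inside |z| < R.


Jensen's formula: (1/2pi)*integral log|f(Re^it)|dt = log|f(0)| + sum_{|a_k|<R} log(R/|a_k|)
Step 1: f(0) = (-1) * 8 * (-4) * (-8) * (-6) = 1536
Step 2: log|f(0)| = log|1| + log|-8| + log|4| + log|8| + log|6| = 7.3369
Step 3: Zeros inside |z| < 9: 1, -8, 4, 8, 6
Step 4: Jensen sum = log(9/1) + log(9/8) + log(9/4) + log(9/8) + log(9/6) = 3.6492
Step 5: n(R) = number of terms in the Jensen sum = count of zeros inside |z| < 9 = 5

5


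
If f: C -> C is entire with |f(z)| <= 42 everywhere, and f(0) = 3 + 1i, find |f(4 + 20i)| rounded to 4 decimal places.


Step 1: By Liouville's theorem, a bounded entire function is constant.
Step 2: f(z) = f(0) = 3 + 1i for all z.
Step 3: |f(w)| = |3 + 1i| = sqrt(9 + 1)
Step 4: = 3.1623

3.1623


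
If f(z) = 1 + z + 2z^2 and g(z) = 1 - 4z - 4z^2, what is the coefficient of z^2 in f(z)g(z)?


Step 1: z^2 term in f*g comes from: (1)*(-4z^2) + (z)*(-4z) + (2z^2)*(1)
Step 2: = -4 - 4 + 2
Step 3: = -6

-6


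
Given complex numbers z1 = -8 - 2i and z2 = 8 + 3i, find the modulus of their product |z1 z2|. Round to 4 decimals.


Step 1: |z1| = sqrt((-8)^2 + (-2)^2) = sqrt(68)
Step 2: |z2| = sqrt(8^2 + 3^2) = sqrt(73)
Step 3: |z1*z2| = |z1|*|z2| = sqrt(68) * sqrt(73) = sqrt(68 * 73) = sqrt(4964)
Step 4: = 70.4557

70.4557


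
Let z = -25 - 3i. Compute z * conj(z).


Step 1: conj(z) = -25 + 3i
Step 2: z * conj(z) = (-25)^2 + (-3)^2
Step 3: = 625 + 9 = 634

634


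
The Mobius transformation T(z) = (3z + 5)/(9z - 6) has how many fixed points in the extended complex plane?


Step 1: Fixed points satisfy T(z) = z
Step 2: 9z^2 - 9z - 5 = 0
Step 3: Discriminant = (-9)^2 - 4*9*(-5) = 261
Step 4: Number of fixed points = 2

2


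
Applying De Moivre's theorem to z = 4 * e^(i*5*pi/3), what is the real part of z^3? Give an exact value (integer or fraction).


Step 1: By De Moivre's theorem, z^3 = 4^3 * e^(i*3*5*pi/3) = 64 * (cos(5*pi) + i*sin(5*pi))
Step 2: |z|^3 = 4^3 = 64
Step 3: Reduce the angle mod 2*pi: 5*pi - 4*pi = pi
Step 4: cos(pi) = -1
Step 5: Re(z^3) = 64 * (-1) = -64

-64


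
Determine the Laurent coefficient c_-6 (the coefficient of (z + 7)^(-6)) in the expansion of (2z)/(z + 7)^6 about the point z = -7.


Step 1: Write the numerator in powers of (z + 7): 2z = 2(z + 7) + (2*(-7) + 0) = 2(z + 7) - 14
Step 2: Divide by (z + 7)^6: f(z) = -14(z + 7)^(-6) + 2(z + 7)^(-5)
Step 3: This finite sum is the Laurent series of f about z = -7.
Step 4: Coefficient of (z + 7)^(-6) = 2*(-7) + 0 = -14

-14


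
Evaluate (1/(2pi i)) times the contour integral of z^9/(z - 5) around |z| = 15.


Step 1: f(z) = z^9, a = 5 is inside |z| = 15
Step 2: By Cauchy integral formula: (1/(2pi*i)) * integral = f(a)
Step 3: f(5) = 5^9 = 1953125

1953125


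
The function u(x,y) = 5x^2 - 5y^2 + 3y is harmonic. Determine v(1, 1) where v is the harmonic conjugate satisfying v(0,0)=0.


Step 1: v_x = -u_y = 10y - 3
Step 2: v_y = u_x = 10x + 0
Step 3: v = 10xy - 3x + C
Step 4: v(0,0) = 0 => C = 0
Step 5: v(1, 1) = 7

7


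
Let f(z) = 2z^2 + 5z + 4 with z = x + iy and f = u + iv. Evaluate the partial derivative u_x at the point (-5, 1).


Step 1: f(z) = 2(x+iy)^2 + 5(x+iy) + 4
Step 2: u = 2(x^2 - y^2) + 5x + 4
Step 3: u_x = 4x + 5
Step 4: At (-5, 1): u_x = -20 + 5 = -15

-15


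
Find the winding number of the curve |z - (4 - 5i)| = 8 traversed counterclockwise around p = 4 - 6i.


Step 1: Center c = (4, -5), radius = 8
Step 2: |p - c|^2 = 0^2 + (-1)^2 = 1
Step 3: r^2 = 64
Step 4: |p-c| < r so winding number = 1

1


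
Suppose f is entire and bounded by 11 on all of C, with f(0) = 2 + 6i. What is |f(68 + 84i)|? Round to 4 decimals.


Step 1: By Liouville's theorem, a bounded entire function is constant.
Step 2: f(z) = f(0) = 2 + 6i for all z.
Step 3: |f(w)| = |2 + 6i| = sqrt(4 + 36)
Step 4: = 6.3246

6.3246


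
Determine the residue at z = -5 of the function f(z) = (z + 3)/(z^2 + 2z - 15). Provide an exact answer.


Step 1: Q(z) = z^2 + 2z - 15 = (z + 5)(z - 3)
Step 2: Q'(z) = 2z + 2
Step 3: Q'(-5) = -8, P(-5) = -2
Step 4: Res = P(-5)/Q'(-5) = -2/(-8) = 1/4

1/4


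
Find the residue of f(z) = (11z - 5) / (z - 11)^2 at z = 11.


Step 1: Pole of order 2 at z = 11
Step 2: Res = lim d/dz [(z - 11)^2 * f(z)] as z -> 11
Step 3: (z - 11)^2 * f(z) = 11z - 5
Step 4: d/dz[11z - 5] = 11

11


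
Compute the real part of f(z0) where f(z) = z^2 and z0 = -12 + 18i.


Step 1: z0 = -12 + 18i
Step 2: z0^2 = (-12)^2 - 18^2 - 432i
Step 3: real part = 144 - 324 = -180

-180


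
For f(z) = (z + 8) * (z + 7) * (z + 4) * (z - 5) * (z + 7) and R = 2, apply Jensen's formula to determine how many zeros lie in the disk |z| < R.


Jensen's formula: (1/2pi)*integral log|f(Re^it)|dt = log|f(0)| + sum_{|a_k|<R} log(R/|a_k|)
Step 1: f(0) = 8 * 7 * 4 * (-5) * 7 = -7840
Step 2: log|f(0)| = log|-8| + log|-7| + log|-4| + log|5| + log|-7| = 8.967
Step 3: Zeros inside |z| < 2: none
Step 4: Jensen sum = (empty sum) = 0
Step 5: n(R) = number of terms in the Jensen sum = count of zeros inside |z| < 2 = 0

0


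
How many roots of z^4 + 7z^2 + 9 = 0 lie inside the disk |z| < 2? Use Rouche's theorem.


Step 1: On |z| = 2 the three terms have sizes |z^4| = 2^4 = 16, |7z^2| = 7*2^2 = 28, |9| = 9
Step 2: The dominant term is g(z) = 7z^2; let h(z) = z^4 + 9 so f = g + h
Step 3: On |z| = 2: |g| = 28 and |h| <= 16 + 9 = 25
Step 4: Since 28 > 25, |h| < |g| on |z| = 2, so by Rouche f has the same number of zeros as g inside |z| < 2
Step 5: g(z) = 7z^2 has 2 zeros (at the origin, multiplicity 2) inside |z| < 2. Answer = 2

2


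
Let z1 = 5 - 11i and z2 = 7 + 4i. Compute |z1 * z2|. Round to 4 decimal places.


Step 1: |z1| = sqrt(5^2 + (-11)^2) = sqrt(146)
Step 2: |z2| = sqrt(7^2 + 4^2) = sqrt(65)
Step 3: |z1*z2| = |z1|*|z2| = sqrt(146) * sqrt(65) = sqrt(146 * 65) = sqrt(9490)
Step 4: = 97.4166

97.4166


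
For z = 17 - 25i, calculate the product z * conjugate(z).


Step 1: conj(z) = 17 + 25i
Step 2: z * conj(z) = 17^2 + (-25)^2
Step 3: = 289 + 625 = 914

914


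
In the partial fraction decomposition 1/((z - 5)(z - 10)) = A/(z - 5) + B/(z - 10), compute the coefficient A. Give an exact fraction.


Step 1: Multiply both sides by (z - 5) and set z = 5
Step 2: A = 1 / (5 - 10)
Step 3: A = 1 / (-5)
Step 4: A = -1/5

-1/5


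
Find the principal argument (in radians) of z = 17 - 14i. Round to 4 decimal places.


Step 1: z = 17 - 14i
Step 2: arg(z) = atan2(-14, 17)
Step 3: arg(z) = -0.6889

-0.6889


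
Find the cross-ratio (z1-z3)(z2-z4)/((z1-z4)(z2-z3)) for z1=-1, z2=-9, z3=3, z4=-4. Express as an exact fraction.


Step 1: (z1-z3)(z2-z4) = (-4) * (-5) = 20
Step 2: (z1-z4)(z2-z3) = 3 * (-12) = -36
Step 3: Cross-ratio = -20/36 = -5/9

-5/9


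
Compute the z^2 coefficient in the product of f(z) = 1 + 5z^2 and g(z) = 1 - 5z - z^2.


Step 1: z^2 term in f*g comes from: (1)*(-z^2) + (0)*(-5z) + (5z^2)*(1)
Step 2: = -1 + 0 + 5
Step 3: = 4

4


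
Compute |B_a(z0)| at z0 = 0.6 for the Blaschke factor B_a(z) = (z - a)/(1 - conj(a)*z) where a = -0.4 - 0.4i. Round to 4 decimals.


Step 1: Numerator z0 - a = 0.6 - (-0.4 - 0.4i) = 1 + 0.4i
Step 2: Denominator 1 - conj(a)*z0 = 1 - (-0.4 + 0.4i)*0.6 = 1.24 - 0.24i
Step 3: |z0 - a|^2 = 1^2 + 0.4^2 = 1.16; |1 - conj(a)*z0|^2 = 1.24^2 + (-0.24)^2 = 1.5952
Step 4: |B_a(0.6)| = sqrt(1.16 / 1.5952) = sqrt(0.727182)
Step 5: = 0.8527

0.8527


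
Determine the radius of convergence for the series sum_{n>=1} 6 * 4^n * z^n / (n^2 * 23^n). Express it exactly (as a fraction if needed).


Step 1: General term a_n = 6 * 4^n / (n^2 * 23^n)
Step 2: By the root test, |a_n|^(1/n) = 6^(1/n) * 4 / (n^(2/n) * 23) -> 4/23 as n -> infinity (since 6^(1/n) -> 1 and n^(2/n) -> 1)
Step 3: R = 1/lim|a_n|^(1/n) = 23/4

23/4


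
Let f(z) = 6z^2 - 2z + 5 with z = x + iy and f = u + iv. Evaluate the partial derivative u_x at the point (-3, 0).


Step 1: f(z) = 6(x+iy)^2 - 2(x+iy) + 5
Step 2: u = 6(x^2 - y^2) - 2x + 5
Step 3: u_x = 12x - 2
Step 4: At (-3, 0): u_x = -36 - 2 = -38

-38


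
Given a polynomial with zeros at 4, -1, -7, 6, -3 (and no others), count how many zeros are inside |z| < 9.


Step 1: Check each root:
  z = 4: |4| = 4 < 9
  z = -1: |-1| = 1 < 9
  z = -7: |-7| = 7 < 9
  z = 6: |6| = 6 < 9
  z = -3: |-3| = 3 < 9
Step 2: Count = 5

5


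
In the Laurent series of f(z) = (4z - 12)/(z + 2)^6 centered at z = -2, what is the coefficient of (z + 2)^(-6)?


Step 1: Write the numerator in powers of (z + 2): 4z - 12 = 4(z + 2) + (4*(-2) - 12) = 4(z + 2) - 20
Step 2: Divide by (z + 2)^6: f(z) = -20(z + 2)^(-6) + 4(z + 2)^(-5)
Step 3: This finite sum is the Laurent series of f about z = -2.
Step 4: Coefficient of (z + 2)^(-6) = 4*(-2) - 12 = -20

-20


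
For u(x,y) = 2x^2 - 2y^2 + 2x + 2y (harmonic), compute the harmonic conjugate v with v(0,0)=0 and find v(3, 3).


Step 1: v_x = -u_y = 4y - 2
Step 2: v_y = u_x = 4x + 2
Step 3: v = 4xy - 2x + 2y + C
Step 4: v(0,0) = 0 => C = 0
Step 5: v(3, 3) = 36

36


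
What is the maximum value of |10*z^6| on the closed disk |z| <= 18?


Step 1: On |z| = 18, |f(z)| = 10 * |z|^6 = 10 * 18^6
Step 2: By maximum modulus principle, maximum is on boundary.
Step 3: Maximum = 10 * 34012224 = 340122240

340122240


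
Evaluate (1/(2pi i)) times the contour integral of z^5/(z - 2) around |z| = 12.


Step 1: f(z) = z^5, a = 2 is inside |z| = 12
Step 2: By Cauchy integral formula: (1/(2pi*i)) * integral = f(a)
Step 3: f(2) = 2^5 = 32

32


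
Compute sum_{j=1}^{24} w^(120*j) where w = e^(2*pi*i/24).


Step 1: The sum sum_{j=1}^{n} w^(k*j) equals n if n | k, else 0.
Step 2: Here n = 24, k = 120
Step 3: Does n divide k? 24 | 120 -> True
Step 4: Sum = 24

24


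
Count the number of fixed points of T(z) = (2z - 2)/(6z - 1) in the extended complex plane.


Step 1: Fixed points satisfy T(z) = z
Step 2: 6z^2 - 3z + 2 = 0
Step 3: Discriminant = (-3)^2 - 4*6*2 = -39
Step 4: Number of fixed points = 2

2


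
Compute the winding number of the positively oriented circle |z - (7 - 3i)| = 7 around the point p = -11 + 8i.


Step 1: Center c = (7, -3), radius = 7
Step 2: |p - c|^2 = (-18)^2 + 11^2 = 445
Step 3: r^2 = 49
Step 4: |p-c| > r so winding number = 0

0


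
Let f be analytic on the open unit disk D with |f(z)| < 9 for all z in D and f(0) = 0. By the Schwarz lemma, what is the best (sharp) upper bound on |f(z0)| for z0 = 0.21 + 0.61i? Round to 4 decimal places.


Step 1: g = f/9 maps D -> D with g(0) = 0, so by the Schwarz lemma |g(z)| <= |z|, i.e. |f(z)| <= 9|z|; this is sharp (f(z) = 9z).
Step 2: |z0|^2 = 0.21^2 + 0.61^2 = 0.4162
Step 3: |z0| = sqrt(0.4162) = 0.645136
Step 4: Best bound = 9 * |z0| = 9 * 0.645136 = 5.8062

5.8062


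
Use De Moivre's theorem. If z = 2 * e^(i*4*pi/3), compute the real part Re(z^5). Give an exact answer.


Step 1: By De Moivre's theorem, z^5 = 2^5 * e^(i*5*4*pi/3) = 32 * (cos(20*pi/3) + i*sin(20*pi/3))
Step 2: |z|^5 = 2^5 = 32
Step 3: Reduce the angle mod 2*pi: 20*pi/3 - 6*pi = 2*pi/3
Step 4: cos(2*pi/3) = -1/2
Step 5: Re(z^5) = 32 * (-1/2) = -16

-16


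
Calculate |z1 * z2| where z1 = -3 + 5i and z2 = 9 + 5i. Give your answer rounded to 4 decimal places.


Step 1: |z1| = sqrt((-3)^2 + 5^2) = sqrt(34)
Step 2: |z2| = sqrt(9^2 + 5^2) = sqrt(106)
Step 3: |z1*z2| = |z1|*|z2| = sqrt(34) * sqrt(106) = sqrt(34 * 106) = sqrt(3604)
Step 4: = 60.0333

60.0333


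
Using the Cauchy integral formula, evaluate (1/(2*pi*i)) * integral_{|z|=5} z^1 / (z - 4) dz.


Step 1: f(z) = z^1, a = 4 is inside |z| = 5
Step 2: By Cauchy integral formula: (1/(2pi*i)) * integral = f(a)
Step 3: f(4) = 4^1 = 4

4


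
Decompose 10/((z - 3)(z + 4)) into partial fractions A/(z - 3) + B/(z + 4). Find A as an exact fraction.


Step 1: Multiply both sides by (z - 3) and set z = 3
Step 2: A = 10 / (3 + 4)
Step 3: A = 10 / 7
Step 4: A = 10/7

10/7


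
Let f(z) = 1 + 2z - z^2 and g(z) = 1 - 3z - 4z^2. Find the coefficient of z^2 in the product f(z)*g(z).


Step 1: z^2 term in f*g comes from: (1)*(-4z^2) + (2z)*(-3z) + (-z^2)*(1)
Step 2: = -4 - 6 - 1
Step 3: = -11

-11


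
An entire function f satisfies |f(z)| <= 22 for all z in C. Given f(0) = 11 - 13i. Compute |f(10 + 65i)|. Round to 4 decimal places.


Step 1: By Liouville's theorem, a bounded entire function is constant.
Step 2: f(z) = f(0) = 11 - 13i for all z.
Step 3: |f(w)| = |11 - 13i| = sqrt(121 + 169)
Step 4: = 17.0294

17.0294


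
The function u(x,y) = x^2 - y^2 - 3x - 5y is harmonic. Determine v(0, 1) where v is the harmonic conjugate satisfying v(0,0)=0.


Step 1: v_x = -u_y = 2y + 5
Step 2: v_y = u_x = 2x - 3
Step 3: v = 2xy + 5x - 3y + C
Step 4: v(0,0) = 0 => C = 0
Step 5: v(0, 1) = -3

-3


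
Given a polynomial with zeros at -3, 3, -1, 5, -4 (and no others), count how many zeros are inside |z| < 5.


Step 1: Check each root:
  z = -3: |-3| = 3 < 5
  z = 3: |3| = 3 < 5
  z = -1: |-1| = 1 < 5
  z = 5: |5| = 5 >= 5
  z = -4: |-4| = 4 < 5
Step 2: Count = 4

4


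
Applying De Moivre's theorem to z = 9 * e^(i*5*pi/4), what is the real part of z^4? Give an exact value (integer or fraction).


Step 1: By De Moivre's theorem, z^4 = 9^4 * e^(i*4*5*pi/4) = 6561 * (cos(5*pi) + i*sin(5*pi))
Step 2: |z|^4 = 9^4 = 6561
Step 3: Reduce the angle mod 2*pi: 5*pi - 4*pi = pi
Step 4: cos(pi) = -1
Step 5: Re(z^4) = 6561 * (-1) = -6561

-6561


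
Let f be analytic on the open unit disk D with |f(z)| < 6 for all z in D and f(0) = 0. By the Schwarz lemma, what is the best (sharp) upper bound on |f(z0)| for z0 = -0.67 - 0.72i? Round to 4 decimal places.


Step 1: g = f/6 maps D -> D with g(0) = 0, so by the Schwarz lemma |g(z)| <= |z|, i.e. |f(z)| <= 6|z|; this is sharp (f(z) = 6z).
Step 2: |z0|^2 = (-0.67)^2 + (-0.72)^2 = 0.9673
Step 3: |z0| = sqrt(0.9673) = 0.983514
Step 4: Best bound = 6 * |z0| = 6 * 0.983514 = 5.9011

5.9011


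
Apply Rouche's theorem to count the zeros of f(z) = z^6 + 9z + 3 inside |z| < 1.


Step 1: On |z| = 1 the three terms have sizes |z^6| = 1^6 = 1, |9z| = 9*1 = 9, |3| = 3
Step 2: The dominant term is g(z) = 9z; let h(z) = z^6 + 3 so f = g + h
Step 3: On |z| = 1: |g| = 9 and |h| <= 1 + 3 = 4
Step 4: Since 9 > 4, |h| < |g| on |z| = 1, so by Rouche f has the same number of zeros as g inside |z| < 1
Step 5: g(z) = 9z has 1 zero (at the origin, multiplicity 1) inside |z| < 1. Answer = 1

1


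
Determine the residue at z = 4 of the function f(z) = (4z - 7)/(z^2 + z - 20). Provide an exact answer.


Step 1: Q(z) = z^2 + z - 20 = (z - 4)(z + 5)
Step 2: Q'(z) = 2z + 1
Step 3: Q'(4) = 9, P(4) = 9
Step 4: Res = P(4)/Q'(4) = 9/9 = 1

1


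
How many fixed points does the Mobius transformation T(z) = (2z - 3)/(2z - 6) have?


Step 1: Fixed points satisfy T(z) = z
Step 2: 2z^2 - 8z + 3 = 0
Step 3: Discriminant = (-8)^2 - 4*2*3 = 40
Step 4: Number of fixed points = 2

2


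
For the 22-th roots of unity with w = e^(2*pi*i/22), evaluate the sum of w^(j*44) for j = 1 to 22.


Step 1: The sum sum_{j=1}^{n} w^(k*j) equals n if n | k, else 0.
Step 2: Here n = 22, k = 44
Step 3: Does n divide k? 22 | 44 -> True
Step 4: Sum = 22

22


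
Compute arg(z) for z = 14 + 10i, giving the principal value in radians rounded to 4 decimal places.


Step 1: z = 14 + 10i
Step 2: arg(z) = atan2(10, 14)
Step 3: arg(z) = 0.6202

0.6202


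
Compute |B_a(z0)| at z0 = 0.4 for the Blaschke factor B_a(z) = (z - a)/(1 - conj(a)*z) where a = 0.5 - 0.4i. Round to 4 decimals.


Step 1: Numerator z0 - a = 0.4 - (0.5 - 0.4i) = -0.1 + 0.4i
Step 2: Denominator 1 - conj(a)*z0 = 1 - (0.5 + 0.4i)*0.4 = 0.8 - 0.16i
Step 3: |z0 - a|^2 = (-0.1)^2 + 0.4^2 = 0.17; |1 - conj(a)*z0|^2 = 0.8^2 + (-0.16)^2 = 0.6656
Step 4: |B_a(0.4)| = sqrt(0.17 / 0.6656) = sqrt(0.255409)
Step 5: = 0.5054

0.5054


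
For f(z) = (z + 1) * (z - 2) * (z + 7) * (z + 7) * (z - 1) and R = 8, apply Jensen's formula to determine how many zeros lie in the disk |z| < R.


Jensen's formula: (1/2pi)*integral log|f(Re^it)|dt = log|f(0)| + sum_{|a_k|<R} log(R/|a_k|)
Step 1: f(0) = 1 * (-2) * 7 * 7 * (-1) = 98
Step 2: log|f(0)| = log|-1| + log|2| + log|-7| + log|-7| + log|1| = 4.585
Step 3: Zeros inside |z| < 8: -1, 2, -7, -7, 1
Step 4: Jensen sum = log(8/1) + log(8/2) + log(8/7) + log(8/7) + log(8/1) = 5.8122
Step 5: n(R) = number of terms in the Jensen sum = count of zeros inside |z| < 8 = 5

5


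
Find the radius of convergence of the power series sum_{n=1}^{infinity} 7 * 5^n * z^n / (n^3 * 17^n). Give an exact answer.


Step 1: General term a_n = 7 * 5^n / (n^3 * 17^n)
Step 2: By the root test, |a_n|^(1/n) = 7^(1/n) * 5 / (n^(3/n) * 17) -> 5/17 as n -> infinity (since 7^(1/n) -> 1 and n^(3/n) -> 1)
Step 3: R = 1/lim|a_n|^(1/n) = 17/5

17/5


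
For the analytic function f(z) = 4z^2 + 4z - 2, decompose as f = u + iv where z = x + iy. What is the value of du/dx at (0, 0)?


Step 1: f(z) = 4(x+iy)^2 + 4(x+iy) - 2
Step 2: u = 4(x^2 - y^2) + 4x - 2
Step 3: u_x = 8x + 4
Step 4: At (0, 0): u_x = 0 + 4 = 4

4


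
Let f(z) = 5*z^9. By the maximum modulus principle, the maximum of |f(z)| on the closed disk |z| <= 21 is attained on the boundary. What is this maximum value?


Step 1: On |z| = 21, |f(z)| = 5 * |z|^9 = 5 * 21^9
Step 2: By maximum modulus principle, maximum is on boundary.
Step 3: Maximum = 5 * 794280046581 = 3971400232905

3971400232905


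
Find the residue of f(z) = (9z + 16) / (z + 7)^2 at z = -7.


Step 1: Pole of order 2 at z = -7
Step 2: Res = lim d/dz [(z + 7)^2 * f(z)] as z -> -7
Step 3: (z + 7)^2 * f(z) = 9z + 16
Step 4: d/dz[9z + 16] = 9

9


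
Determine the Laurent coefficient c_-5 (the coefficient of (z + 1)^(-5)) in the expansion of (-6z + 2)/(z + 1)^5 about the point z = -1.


Step 1: Write the numerator in powers of (z + 1): -6z + 2 = -6(z + 1) + (-6*(-1) + 2) = -6(z + 1) + 8
Step 2: Divide by (z + 1)^5: f(z) = 8(z + 1)^(-5) - 6(z + 1)^(-4)
Step 3: This finite sum is the Laurent series of f about z = -1.
Step 4: Coefficient of (z + 1)^(-5) = -6*(-1) + 2 = 8

8


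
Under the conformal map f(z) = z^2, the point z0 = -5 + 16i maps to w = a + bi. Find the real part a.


Step 1: z0 = -5 + 16i
Step 2: z0^2 = (-5)^2 - 16^2 - 160i
Step 3: real part = 25 - 256 = -231

-231


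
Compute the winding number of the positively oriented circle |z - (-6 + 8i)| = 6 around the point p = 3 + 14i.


Step 1: Center c = (-6, 8), radius = 6
Step 2: |p - c|^2 = 9^2 + 6^2 = 117
Step 3: r^2 = 36
Step 4: |p-c| > r so winding number = 0

0


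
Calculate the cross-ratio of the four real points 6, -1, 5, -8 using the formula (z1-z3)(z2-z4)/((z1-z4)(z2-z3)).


Step 1: (z1-z3)(z2-z4) = 1 * 7 = 7
Step 2: (z1-z4)(z2-z3) = 14 * (-6) = -84
Step 3: Cross-ratio = -7/84 = -1/12

-1/12


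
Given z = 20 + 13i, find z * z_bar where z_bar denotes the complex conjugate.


Step 1: conj(z) = 20 - 13i
Step 2: z * conj(z) = 20^2 + 13^2
Step 3: = 400 + 169 = 569

569


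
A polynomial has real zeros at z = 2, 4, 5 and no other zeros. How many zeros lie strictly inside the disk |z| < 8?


Step 1: Check each root:
  z = 2: |2| = 2 < 8
  z = 4: |4| = 4 < 8
  z = 5: |5| = 5 < 8
Step 2: Count = 3

3


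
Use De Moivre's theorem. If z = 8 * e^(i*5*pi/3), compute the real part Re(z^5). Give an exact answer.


Step 1: By De Moivre's theorem, z^5 = 8^5 * e^(i*5*5*pi/3) = 32768 * (cos(25*pi/3) + i*sin(25*pi/3))
Step 2: |z|^5 = 8^5 = 32768
Step 3: Reduce the angle mod 2*pi: 25*pi/3 - 8*pi = pi/3
Step 4: cos(pi/3) = 1/2
Step 5: Re(z^5) = 32768 * 1/2 = 16384

16384


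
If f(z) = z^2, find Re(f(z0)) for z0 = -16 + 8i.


Step 1: z0 = -16 + 8i
Step 2: z0^2 = (-16)^2 - 8^2 - 256i
Step 3: real part = 256 - 64 = 192

192


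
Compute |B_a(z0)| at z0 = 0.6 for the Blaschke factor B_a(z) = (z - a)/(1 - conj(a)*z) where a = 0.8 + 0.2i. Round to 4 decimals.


Step 1: Numerator z0 - a = 0.6 - (0.8 + 0.2i) = -0.2 - 0.2i
Step 2: Denominator 1 - conj(a)*z0 = 1 - (0.8 - 0.2i)*0.6 = 0.52 + 0.12i
Step 3: |z0 - a|^2 = (-0.2)^2 + (-0.2)^2 = 0.08; |1 - conj(a)*z0|^2 = 0.52^2 + 0.12^2 = 0.2848
Step 4: |B_a(0.6)| = sqrt(0.08 / 0.2848) = sqrt(0.280899)
Step 5: = 0.53

0.53


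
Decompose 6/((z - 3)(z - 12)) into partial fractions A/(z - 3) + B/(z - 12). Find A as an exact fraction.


Step 1: Multiply both sides by (z - 3) and set z = 3
Step 2: A = 6 / (3 - 12)
Step 3: A = 6 / (-9)
Step 4: A = -2/3

-2/3


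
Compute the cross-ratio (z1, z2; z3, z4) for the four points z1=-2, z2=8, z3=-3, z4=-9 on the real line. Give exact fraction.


Step 1: (z1-z3)(z2-z4) = 1 * 17 = 17
Step 2: (z1-z4)(z2-z3) = 7 * 11 = 77
Step 3: Cross-ratio = 17/77 = 17/77

17/77


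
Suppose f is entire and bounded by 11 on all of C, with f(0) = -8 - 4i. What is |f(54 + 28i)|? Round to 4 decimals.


Step 1: By Liouville's theorem, a bounded entire function is constant.
Step 2: f(z) = f(0) = -8 - 4i for all z.
Step 3: |f(w)| = |-8 - 4i| = sqrt(64 + 16)
Step 4: = 8.9443

8.9443


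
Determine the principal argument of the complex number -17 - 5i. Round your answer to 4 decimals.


Step 1: z = -17 - 5i
Step 2: arg(z) = atan2(-5, -17)
Step 3: arg(z) = -2.8555

-2.8555


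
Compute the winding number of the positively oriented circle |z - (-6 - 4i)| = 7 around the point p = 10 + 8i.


Step 1: Center c = (-6, -4), radius = 7
Step 2: |p - c|^2 = 16^2 + 12^2 = 400
Step 3: r^2 = 49
Step 4: |p-c| > r so winding number = 0

0


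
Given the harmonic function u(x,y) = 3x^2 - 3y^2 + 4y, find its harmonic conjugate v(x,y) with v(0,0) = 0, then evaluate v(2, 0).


Step 1: v_x = -u_y = 6y - 4
Step 2: v_y = u_x = 6x + 0
Step 3: v = 6xy - 4x + C
Step 4: v(0,0) = 0 => C = 0
Step 5: v(2, 0) = -8

-8


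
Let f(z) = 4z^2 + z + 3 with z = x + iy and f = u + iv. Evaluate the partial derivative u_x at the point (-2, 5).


Step 1: f(z) = 4(x+iy)^2 + (x+iy) + 3
Step 2: u = 4(x^2 - y^2) + x + 3
Step 3: u_x = 8x + 1
Step 4: At (-2, 5): u_x = -16 + 1 = -15

-15


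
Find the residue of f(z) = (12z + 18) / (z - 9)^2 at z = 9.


Step 1: Pole of order 2 at z = 9
Step 2: Res = lim d/dz [(z - 9)^2 * f(z)] as z -> 9
Step 3: (z - 9)^2 * f(z) = 12z + 18
Step 4: d/dz[12z + 18] = 12

12


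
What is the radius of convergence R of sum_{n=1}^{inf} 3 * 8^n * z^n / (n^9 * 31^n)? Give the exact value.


Step 1: General term a_n = 3 * 8^n / (n^9 * 31^n)
Step 2: By the root test, |a_n|^(1/n) = 3^(1/n) * 8 / (n^(9/n) * 31) -> 8/31 as n -> infinity (since 3^(1/n) -> 1 and n^(9/n) -> 1)
Step 3: R = 1/lim|a_n|^(1/n) = 31/8

31/8


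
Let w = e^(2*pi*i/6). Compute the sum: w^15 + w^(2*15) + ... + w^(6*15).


Step 1: The sum sum_{j=1}^{n} w^(k*j) equals n if n | k, else 0.
Step 2: Here n = 6, k = 15
Step 3: Does n divide k? 6 | 15 -> False
Step 4: Sum = 0

0
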